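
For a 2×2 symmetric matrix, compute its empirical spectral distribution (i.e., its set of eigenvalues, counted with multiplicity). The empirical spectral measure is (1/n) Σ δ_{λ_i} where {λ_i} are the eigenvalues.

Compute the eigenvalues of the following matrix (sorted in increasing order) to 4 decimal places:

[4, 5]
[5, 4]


Since M is real symmetric, both eigenvalues are real; they are the roots of det(λI − M) = λ² − (tr M) λ + det M.
tr M = 4 + 4 = 8.
det M = 4·4 − 5² = 16 − 25 = -9.
Characteristic polynomial: λ² − 8λ − 9 = 0.
Discriminant Δ = (tr M)² − 4·det M = 64 − (-36) = 100; √Δ = 10.000000.
λ = (tr M ± √Δ)/2 = (8 ± 10.000000)/2, giving (tr M − √Δ)/2 = -1.0000 and (tr M + √Δ)/2 = 9.0000.

Eigenvalues sorted in increasing order: [-1.0000, 9.0000].


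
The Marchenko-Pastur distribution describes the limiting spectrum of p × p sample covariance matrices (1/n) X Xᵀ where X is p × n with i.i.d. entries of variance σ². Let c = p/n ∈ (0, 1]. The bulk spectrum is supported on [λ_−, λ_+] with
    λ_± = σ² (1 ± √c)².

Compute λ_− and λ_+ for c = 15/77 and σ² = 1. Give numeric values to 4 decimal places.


c = 15/77 = 0.194805; √c = 0.441367.
λ_− = σ² (1 − √c)² = 1 · (1 − 0.441367)² = 1 · (0.558633)² = 0.312070.
λ_+ = σ² (1 + √c)² = 1 · (1 + 0.441367)² = 1 · (1.441367)² = 2.077540.

Rounded to 4 decimal places: λ_− ≈ 0.3121, λ_+ ≈ 2.0775.


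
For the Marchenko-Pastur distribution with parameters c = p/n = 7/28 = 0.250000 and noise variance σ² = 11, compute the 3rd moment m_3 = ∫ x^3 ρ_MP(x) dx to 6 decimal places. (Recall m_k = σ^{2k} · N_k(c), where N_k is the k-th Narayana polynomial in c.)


E[X³] = σ⁶ (1 + 3c + c²) (third MP moment). With σ² = 11 (so σ⁶ = 1331) and c = 7/28 = 0.250000: E[X³] = 1331 · (1 + 3·0.250000 + (0.250000)²) = 1331 · 1.812500.

So E[X^3] = 2412.437500.


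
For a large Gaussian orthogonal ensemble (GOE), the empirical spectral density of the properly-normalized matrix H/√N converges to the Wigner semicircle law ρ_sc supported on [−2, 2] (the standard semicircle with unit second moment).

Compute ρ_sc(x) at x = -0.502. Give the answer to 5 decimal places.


ρ_sc(x) = (1/(2π)) √(4 − x²). With x = -0.502:
  4 − x² = 4 − (-0.502)² = 4 − 0.252004 = 3.747996.
  √(4 − x²) = 1.935974.
  1/(2π) = 0.159155.
  ρ_sc(-0.502) = 0.159155 · 1.935974 = 0.308120.

Rounded to 5 decimal places: ρ_sc(-0.502) ≈ 0.30812.


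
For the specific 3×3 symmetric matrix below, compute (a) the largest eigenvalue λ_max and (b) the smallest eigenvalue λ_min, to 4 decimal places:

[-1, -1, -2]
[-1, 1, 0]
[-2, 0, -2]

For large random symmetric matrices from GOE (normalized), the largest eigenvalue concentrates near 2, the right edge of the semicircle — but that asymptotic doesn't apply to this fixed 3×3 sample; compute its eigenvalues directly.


Since M is real symmetric, all three eigenvalues are real; they are the roots of det(λI − M) = λ³ − (tr M) λ² + s λ − det M, where s is the sum of the principal 2×2 minors.
tr M = -1 + 1 + (-2) = -2.
s = ((-1)·1 − (-1)²) + ((-1)·(-2) − (-2)²) + (1·(-2) − 0²) = -2 + (-2) + (-2) = -6.
det M (expand along row 1) = (-1)·(-2) − (-1)·2 + (-2)·2 = 0.
Characteristic polynomial: λ³ + 2λ² − 6λ = 0.
Substitute λ = y + (tr M)/3 = y − 0.666667 to remove the quadratic term: y³ + p·y + q = 0 with p = s − (tr M)²/3 = -7.333333 and q = −2(tr M)³/27 + (tr M)·s/3 − det M = 4.592593.
Three real roots ⇒ use the trigonometric (Viète) form: r = 2√(−p/3) = 3.126944, φ = arccos(3q/(p·r)) = arccos(-0.600838) = 2.215346 rad.
y_k = r·cos(φ/3 − 2πk/3) for k = 0, 1, 2 gives y = 2.312418, 0.666667, -2.979085.
λ_k = y_k − 0.666667 gives λ = 1.6458, 0.0000, -3.6458 (check: the sum is -2.0000 = tr M).

Hence λ_max = 1.6458 and λ_min = -3.6458.


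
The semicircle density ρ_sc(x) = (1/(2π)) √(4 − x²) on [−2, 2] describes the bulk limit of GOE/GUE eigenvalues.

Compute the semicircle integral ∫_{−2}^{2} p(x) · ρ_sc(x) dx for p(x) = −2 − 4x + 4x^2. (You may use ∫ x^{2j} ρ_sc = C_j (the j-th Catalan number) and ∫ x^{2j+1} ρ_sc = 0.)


Write p(x) = Σ a_i x^i, split into monomials and integrate each against ρ_sc separately.
Using ∫ x^{2j} ρ_sc = C_j = (1/(j+1)) C(2j, j) (Catalan numbers) and ∫ x^{2j+1} ρ_sc = 0 (odd monomials vanish by symmetry):
  i = 0 (even): a_0 · C_{0} = -2 · 1 = -2
  i = 1 (odd): ∫ x^1 ρ_sc = 0 (vanishes)
  i = 2 (even): a_2 · C_{1} = 4 · 1 = 4

Summing the contributions: ∫_{−2}^{2} p(x) ρ_sc(x) dx = (-2) + 4 = 2.


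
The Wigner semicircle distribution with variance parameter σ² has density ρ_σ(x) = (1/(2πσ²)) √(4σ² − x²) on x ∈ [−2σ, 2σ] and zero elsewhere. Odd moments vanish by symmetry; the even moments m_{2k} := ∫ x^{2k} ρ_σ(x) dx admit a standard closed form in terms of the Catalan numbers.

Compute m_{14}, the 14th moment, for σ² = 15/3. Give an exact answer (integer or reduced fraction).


By the scaled semicircle moment identity, m_{2k} = σ^{2k} · C_k with k = 7.
C_7 = (1/(k+1)) · C(2k, k) = (1/8) · C(14, 7) = (1/8) · 3432 = 429.
σ^{2k} = (σ²)^k = (15/3)^7 = 78125.

Therefore m_{14} = σ^{14} · C_7 = 78125 · 429 = 33515625.


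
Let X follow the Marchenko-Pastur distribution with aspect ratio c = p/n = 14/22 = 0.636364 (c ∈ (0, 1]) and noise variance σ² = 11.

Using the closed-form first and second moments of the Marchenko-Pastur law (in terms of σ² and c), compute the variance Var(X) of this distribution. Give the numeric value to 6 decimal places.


Recall the MP moments m_1 = E[X] = σ² and m_2 = E[X²] = σ⁴ (1 + c).
m_1 = E[X] = σ² = 11, so m_1² = 121.
m_2 = E[X²] = σ⁴ (1 + c) = 121 · (1 + 0.636364) = 121 · 1.636364 = 198.000000.
(Note m_2 − m_1² simplifies to c · σ⁴ = 0.636364 · 121.)

Var(X) = m_2 − m_1² = 198.000000 − 121 = 77.000000.


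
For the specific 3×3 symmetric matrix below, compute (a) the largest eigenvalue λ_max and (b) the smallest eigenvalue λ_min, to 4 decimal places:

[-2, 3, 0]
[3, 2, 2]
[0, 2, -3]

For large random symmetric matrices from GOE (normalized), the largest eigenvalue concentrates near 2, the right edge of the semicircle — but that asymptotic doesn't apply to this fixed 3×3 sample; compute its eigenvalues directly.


Since M is real symmetric, all three eigenvalues are real; they are the roots of det(λI − M) = λ³ − (tr M) λ² + s λ − det M, where s is the sum of the principal 2×2 minors.
tr M = -2 + 2 + (-3) = -3.
s = ((-2)·2 − 3²) + ((-2)·(-3) − 0²) + (2·(-3) − 2²) = -13 + 6 + (-10) = -17.
det M (expand along row 1) = (-2)·(-10) − 3·(-9) + 0·6 = 47.
Characteristic polynomial: λ³ + 3λ² − 17λ − 47 = 0.
Substitute λ = y + (tr M)/3 = y − 1.000000 to remove the quadratic term: y³ + p·y + q = 0 with p = s − (tr M)²/3 = -20.000000 and q = −2(tr M)³/27 + (tr M)·s/3 − det M = -28.000000.
Three real roots ⇒ use the trigonometric (Viète) form: r = 2√(−p/3) = 5.163978, φ = arccos(3q/(p·r)) = arccos(0.813327) = 0.620949 rad.
y_k = r·cos(φ/3 − 2πk/3) for k = 0, 1, 2 gives y = 5.053755, -1.607816, -3.445939.
λ_k = y_k − 1.000000 gives λ = 4.0538, -2.6078, -4.4459 (check: the sum is -3.0000 = tr M).

Hence λ_max = 4.0538 and λ_min = -4.4459.


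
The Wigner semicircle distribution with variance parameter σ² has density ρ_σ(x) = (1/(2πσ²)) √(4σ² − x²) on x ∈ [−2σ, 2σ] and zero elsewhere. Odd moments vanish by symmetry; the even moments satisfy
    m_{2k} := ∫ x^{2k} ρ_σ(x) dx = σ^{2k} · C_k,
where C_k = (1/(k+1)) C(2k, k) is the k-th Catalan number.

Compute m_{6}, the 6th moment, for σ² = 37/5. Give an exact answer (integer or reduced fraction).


By the scaled semicircle moment identity, m_{2k} = σ^{2k} · C_k with k = 3.
C_3 = (1/(k+1)) · C(2k, k) = (1/4) · C(6, 3) = (1/4) · 20 = 5.
σ^{2k} = (σ²)^k = (37/5)^3 = 50653/125.

Therefore m_{6} = σ^{6} · C_3 = (50653/125) · 5 = 50653/25.


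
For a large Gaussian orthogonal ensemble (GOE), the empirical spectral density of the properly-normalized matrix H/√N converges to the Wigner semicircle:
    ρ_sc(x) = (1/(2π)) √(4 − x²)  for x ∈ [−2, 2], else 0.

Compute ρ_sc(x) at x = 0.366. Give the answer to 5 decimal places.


ρ_sc(x) = (1/(2π)) √(4 − x²). With x = 0.366:
  4 − x² = 4 − (0.366)² = 4 − 0.133956 = 3.866044.
  √(4 − x²) = 1.966226.
  1/(2π) = 0.159155.
  ρ_sc(0.366) = 0.159155 · 1.966226 = 0.312935.

Rounded to 5 decimal places: ρ_sc(0.366) ≈ 0.31293.


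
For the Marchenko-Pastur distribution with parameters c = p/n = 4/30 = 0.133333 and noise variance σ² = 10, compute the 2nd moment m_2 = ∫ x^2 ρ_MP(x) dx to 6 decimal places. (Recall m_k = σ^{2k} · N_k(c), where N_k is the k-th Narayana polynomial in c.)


E[X²] = σ⁴ (1 + c) (second MP moment). With σ² = 10 (so σ⁴ = 100) and c = 4/30 = 0.133333: E[X²] = 100 · (1 + 0.133333) = 100 · 1.133333.

So E[X^2] = 113.333333.


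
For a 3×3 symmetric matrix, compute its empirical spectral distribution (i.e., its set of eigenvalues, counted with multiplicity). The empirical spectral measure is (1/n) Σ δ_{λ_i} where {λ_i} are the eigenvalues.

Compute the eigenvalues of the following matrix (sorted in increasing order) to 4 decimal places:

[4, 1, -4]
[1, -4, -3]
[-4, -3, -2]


Since M is real symmetric, all three eigenvalues are real; they are the roots of det(λI − M) = λ³ − (tr M) λ² + s λ − det M, where s is the sum of the principal 2×2 minors.
tr M = 4 + (-4) + (-2) = -2.
s = (4·(-4) − 1²) + (4·(-2) − (-4)²) + ((-4)·(-2) − (-3)²) = -17 + (-24) + (-1) = -42.
det M (expand along row 1) = 4·(-1) − 1·(-14) + (-4)·(-19) = 86.
Characteristic polynomial: λ³ + 2λ² − 42λ − 86 = 0.
Substitute λ = y + (tr M)/3 = y − 0.666667 to remove the quadratic term: y³ + p·y + q = 0 with p = s − (tr M)²/3 = -43.333333 and q = −2(tr M)³/27 + (tr M)·s/3 − det M = -57.407407.
Three real roots ⇒ use the trigonometric (Viète) form: r = 2√(−p/3) = 7.601170, φ = arccos(3q/(p·r)) = arccos(0.522862) = 1.020592 rad.
y_k = r·cos(φ/3 − 2πk/3) for k = 0, 1, 2 gives y = 7.165538, -1.386264, -5.779274.
λ_k = y_k − 0.666667 gives λ = 6.4989, -2.0529, -6.4459 (check: the sum is -2.0000 = tr M).

Eigenvalues sorted in increasing order: [-6.4459, -2.0529, 6.4989].


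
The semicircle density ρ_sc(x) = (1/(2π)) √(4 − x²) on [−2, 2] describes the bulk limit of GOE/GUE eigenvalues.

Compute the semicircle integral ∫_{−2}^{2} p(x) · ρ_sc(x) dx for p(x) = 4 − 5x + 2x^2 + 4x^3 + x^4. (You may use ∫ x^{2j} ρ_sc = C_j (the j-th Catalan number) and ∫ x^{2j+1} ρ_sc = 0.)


Write p(x) = Σ a_i x^i, split into monomials and integrate each against ρ_sc separately.
Using ∫ x^{2j} ρ_sc = C_j = (1/(j+1)) C(2j, j) (Catalan numbers) and ∫ x^{2j+1} ρ_sc = 0 (odd monomials vanish by symmetry):
  i = 0 (even): a_0 · C_{0} = 4 · 1 = 4
  i = 1 (odd): ∫ x^1 ρ_sc = 0 (vanishes)
  i = 2 (even): a_2 · C_{1} = 2 · 1 = 2
  i = 3 (odd): ∫ x^3 ρ_sc = 0 (vanishes)
  i = 4 (even): a_4 · C_{2} = 1 · 2 = 2

Summing the contributions: ∫_{−2}^{2} p(x) ρ_sc(x) dx = 4 + 2 + 2 = 8.


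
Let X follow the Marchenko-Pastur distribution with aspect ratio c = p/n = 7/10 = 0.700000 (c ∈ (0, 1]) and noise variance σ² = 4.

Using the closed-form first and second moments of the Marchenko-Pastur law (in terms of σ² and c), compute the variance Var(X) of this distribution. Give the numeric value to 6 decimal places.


Recall the MP moments m_1 = E[X] = σ² and m_2 = E[X²] = σ⁴ (1 + c).
m_1 = E[X] = σ² = 4, so m_1² = 16.
m_2 = E[X²] = σ⁴ (1 + c) = 16 · (1 + 0.700000) = 16 · 1.700000 = 27.200000.
(Note m_2 − m_1² simplifies to c · σ⁴ = 0.700000 · 16.)

Var(X) = m_2 − m_1² = 27.200000 − 16 = 11.200000.


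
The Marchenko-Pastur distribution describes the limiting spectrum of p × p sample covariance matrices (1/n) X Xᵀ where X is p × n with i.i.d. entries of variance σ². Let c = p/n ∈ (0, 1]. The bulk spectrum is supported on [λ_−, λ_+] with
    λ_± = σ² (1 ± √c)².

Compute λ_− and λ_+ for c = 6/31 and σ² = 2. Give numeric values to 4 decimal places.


c = 6/31 = 0.193548; √c = 0.439941.
λ_− = σ² (1 − √c)² = 2 · (1 − 0.439941)² = 2 · (0.560059)² = 0.627331.
λ_+ = σ² (1 + √c)² = 2 · (1 + 0.439941)² = 2 · (1.439941)² = 4.146862.

Rounded to 4 decimal places: λ_− ≈ 0.6273, λ_+ ≈ 4.1469.


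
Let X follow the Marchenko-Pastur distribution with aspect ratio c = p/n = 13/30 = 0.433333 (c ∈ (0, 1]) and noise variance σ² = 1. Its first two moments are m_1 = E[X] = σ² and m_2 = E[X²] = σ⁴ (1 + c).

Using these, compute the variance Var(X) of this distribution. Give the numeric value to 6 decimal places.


m_1 = E[X] = σ² = 1, so m_1² = 1.
m_2 = E[X²] = σ⁴ (1 + c) = 1 · (1 + 0.433333) = 1 · 1.433333 = 1.433333.
(Note m_2 − m_1² simplifies to c · σ⁴ = 0.433333 · 1.)

Var(X) = m_2 − m_1² = 1.433333 − 1 = 0.433333.


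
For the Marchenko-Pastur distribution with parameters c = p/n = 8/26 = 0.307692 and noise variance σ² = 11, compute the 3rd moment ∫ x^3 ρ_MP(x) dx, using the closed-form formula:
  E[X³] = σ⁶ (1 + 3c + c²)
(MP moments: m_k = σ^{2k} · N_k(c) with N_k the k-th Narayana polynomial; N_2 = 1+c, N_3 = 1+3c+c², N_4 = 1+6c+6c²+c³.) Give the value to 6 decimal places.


E[X³] = σ⁶ (1 + 3c + c²) (third MP moment). With σ² = 11 (so σ⁶ = 1331) and c = 8/26 = 0.307692: E[X³] = 1331 · (1 + 3·0.307692 + (0.307692)²) = 1331 · 2.017751.

So E[X^3] = 2685.627219.


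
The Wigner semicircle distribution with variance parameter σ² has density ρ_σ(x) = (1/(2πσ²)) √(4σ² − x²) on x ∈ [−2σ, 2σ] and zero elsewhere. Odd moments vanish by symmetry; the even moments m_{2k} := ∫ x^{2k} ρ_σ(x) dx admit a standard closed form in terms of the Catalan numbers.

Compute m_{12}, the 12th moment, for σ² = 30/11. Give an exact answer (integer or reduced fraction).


By the scaled semicircle moment identity, m_{2k} = σ^{2k} · C_k with k = 6.
C_6 = (1/(k+1)) · C(2k, k) = (1/7) · C(12, 6) = (1/7) · 924 = 132.
σ^{2k} = (σ²)^k = (30/11)^6 = 729000000/1771561.

Therefore m_{12} = σ^{12} · C_6 = (729000000/1771561) · 132 = 8748000000/161051.


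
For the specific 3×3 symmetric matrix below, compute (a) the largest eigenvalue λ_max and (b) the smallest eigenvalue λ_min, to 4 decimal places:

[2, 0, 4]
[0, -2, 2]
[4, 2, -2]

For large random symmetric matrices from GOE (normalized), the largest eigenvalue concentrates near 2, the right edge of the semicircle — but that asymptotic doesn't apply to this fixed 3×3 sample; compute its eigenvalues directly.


Since M is real symmetric, all three eigenvalues are real; they are the roots of det(λI − M) = λ³ − (tr M) λ² + s λ − det M, where s is the sum of the principal 2×2 minors.
tr M = 2 + (-2) + (-2) = -2.
s = (2·(-2) − 0²) + (2·(-2) − 4²) + ((-2)·(-2) − 2²) = -4 + (-20) + 0 = -24.
det M (expand along row 1) = 2·0 − 0·(-8) + 4·8 = 32.
Characteristic polynomial: λ³ + 2λ² − 24λ − 32 = 0.
Substitute λ = y + (tr M)/3 = y − 0.666667 to remove the quadratic term: y³ + p·y + q = 0 with p = s − (tr M)²/3 = -25.333333 and q = −2(tr M)³/27 + (tr M)·s/3 − det M = -15.407407.
Three real roots ⇒ use the trigonometric (Viète) form: r = 2√(−p/3) = 5.811865, φ = arccos(3q/(p·r)) = arccos(0.313937) = 1.251459 rad.
y_k = r·cos(φ/3 − 2πk/3) for k = 0, 1, 2 gives y = 5.313475, -0.617481, -4.695995.
λ_k = y_k − 0.666667 gives λ = 4.6468, -1.2841, -5.3627 (check: the sum is -2.0000 = tr M).

Hence λ_max = 4.6468 and λ_min = -5.3627.


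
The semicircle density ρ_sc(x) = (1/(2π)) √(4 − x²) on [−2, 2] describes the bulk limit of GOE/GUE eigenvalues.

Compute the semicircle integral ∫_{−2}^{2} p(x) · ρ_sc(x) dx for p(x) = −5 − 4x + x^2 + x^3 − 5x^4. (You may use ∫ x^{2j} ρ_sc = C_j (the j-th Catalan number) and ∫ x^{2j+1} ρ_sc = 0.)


Write p(x) = Σ a_i x^i, split into monomials and integrate each against ρ_sc separately.
Using ∫ x^{2j} ρ_sc = C_j = (1/(j+1)) C(2j, j) (Catalan numbers) and ∫ x^{2j+1} ρ_sc = 0 (odd monomials vanish by symmetry):
  i = 0 (even): a_0 · C_{0} = -5 · 1 = -5
  i = 1 (odd): ∫ x^1 ρ_sc = 0 (vanishes)
  i = 2 (even): a_2 · C_{1} = 1 · 1 = 1
  i = 3 (odd): ∫ x^3 ρ_sc = 0 (vanishes)
  i = 4 (even): a_4 · C_{2} = -5 · 2 = -10

Summing the contributions: ∫_{−2}^{2} p(x) ρ_sc(x) dx = (-5) + 1 + (-10) = -14.


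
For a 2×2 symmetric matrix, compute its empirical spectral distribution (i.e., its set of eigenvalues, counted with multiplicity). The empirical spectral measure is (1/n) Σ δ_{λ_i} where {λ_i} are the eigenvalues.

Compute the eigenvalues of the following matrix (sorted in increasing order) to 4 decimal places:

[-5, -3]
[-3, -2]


Since M is real symmetric, both eigenvalues are real; they are the roots of det(λI − M) = λ² − (tr M) λ + det M.
tr M = -5 + (-2) = -7.
det M = (-5)·(-2) − (-3)² = 10 − 9 = 1.
Characteristic polynomial: λ² + 7λ + 1 = 0.
Discriminant Δ = (tr M)² − 4·det M = 49 − 4 = 45; √Δ = 6.708204.
λ = (tr M ± √Δ)/2 = (-7 ± 6.708204)/2, giving (tr M − √Δ)/2 = -6.8541 and (tr M + √Δ)/2 = -0.1459.

Eigenvalues sorted in increasing order: [-6.8541, -0.1459].


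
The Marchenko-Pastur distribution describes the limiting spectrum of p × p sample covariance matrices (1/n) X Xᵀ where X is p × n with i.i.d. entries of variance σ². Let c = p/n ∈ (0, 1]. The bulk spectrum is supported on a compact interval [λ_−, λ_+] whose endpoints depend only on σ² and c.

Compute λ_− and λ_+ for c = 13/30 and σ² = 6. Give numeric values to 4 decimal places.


c = 13/30 = 0.433333; √c = 0.658281.
λ_− = σ² (1 − √c)² = 6 · (1 − 0.658281)² = 6 · (0.341719)² = 0.700633.
λ_+ = σ² (1 + √c)² = 6 · (1 + 0.658281)² = 6 · (1.658281)² = 16.499367.

Rounded to 4 decimal places: λ_− ≈ 0.7006, λ_+ ≈ 16.4994.


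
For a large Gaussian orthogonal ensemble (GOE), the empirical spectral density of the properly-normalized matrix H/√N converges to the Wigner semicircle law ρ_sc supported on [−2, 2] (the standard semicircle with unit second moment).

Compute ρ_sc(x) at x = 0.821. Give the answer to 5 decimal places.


ρ_sc(x) = (1/(2π)) √(4 − x²). With x = 0.821:
  4 − x² = 4 − (0.821)² = 4 − 0.674041 = 3.325959.
  √(4 − x²) = 1.823721.
  1/(2π) = 0.159155.
  ρ_sc(0.821) = 0.159155 · 1.823721 = 0.290254.

Rounded to 5 decimal places: ρ_sc(0.821) ≈ 0.29025.


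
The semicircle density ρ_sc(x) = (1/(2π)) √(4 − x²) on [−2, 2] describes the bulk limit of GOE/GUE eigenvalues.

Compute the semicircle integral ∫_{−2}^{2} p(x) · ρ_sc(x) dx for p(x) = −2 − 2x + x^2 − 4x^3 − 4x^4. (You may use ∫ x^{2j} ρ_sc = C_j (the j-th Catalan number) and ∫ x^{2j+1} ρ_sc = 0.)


Write p(x) = Σ a_i x^i, split into monomials and integrate each against ρ_sc separately.
Using ∫ x^{2j} ρ_sc = C_j = (1/(j+1)) C(2j, j) (Catalan numbers) and ∫ x^{2j+1} ρ_sc = 0 (odd monomials vanish by symmetry):
  i = 0 (even): a_0 · C_{0} = -2 · 1 = -2
  i = 1 (odd): ∫ x^1 ρ_sc = 0 (vanishes)
  i = 2 (even): a_2 · C_{1} = 1 · 1 = 1
  i = 3 (odd): ∫ x^3 ρ_sc = 0 (vanishes)
  i = 4 (even): a_4 · C_{2} = -4 · 2 = -8

Summing the contributions: ∫_{−2}^{2} p(x) ρ_sc(x) dx = (-2) + 1 + (-8) = -9.


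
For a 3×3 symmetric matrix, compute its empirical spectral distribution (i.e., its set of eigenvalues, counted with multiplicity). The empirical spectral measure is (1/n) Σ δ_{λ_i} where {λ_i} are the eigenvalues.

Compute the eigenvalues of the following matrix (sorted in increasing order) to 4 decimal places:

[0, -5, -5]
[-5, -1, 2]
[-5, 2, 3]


Since M is real symmetric, all three eigenvalues are real; they are the roots of det(λI − M) = λ³ − (tr M) λ² + s λ − det M, where s is the sum of the principal 2×2 minors.
tr M = 0 + (-1) + 3 = 2.
s = (0·(-1) − (-5)²) + (0·3 − (-5)²) + ((-1)·3 − 2²) = -25 + (-25) + (-7) = -57.
det M (expand along row 1) = 0·(-7) − (-5)·(-5) + (-5)·(-15) = 50.
Characteristic polynomial: λ³ − 2λ² − 57λ − 50 = 0.
Substitute λ = y + (tr M)/3 = y + 0.666667 to remove the quadratic term: y³ + p·y + q = 0 with p = s − (tr M)²/3 = -58.333333 and q = −2(tr M)³/27 + (tr M)·s/3 − det M = -88.592593.
Three real roots ⇒ use the trigonometric (Viète) form: r = 2√(−p/3) = 8.819171, φ = arccos(3q/(p·r)) = arccos(0.516623) = 1.027894 rad.
y_k = r·cos(φ/3 − 2πk/3) for k = 0, 1, 2 gives y = 8.306547, -1.587287, -6.719260.
λ_k = y_k + 0.666667 gives λ = 8.9732, -0.9206, -6.0526 (check: the sum is 2.0000 = tr M).

Eigenvalues sorted in increasing order: [-6.0526, -0.9206, 8.9732].


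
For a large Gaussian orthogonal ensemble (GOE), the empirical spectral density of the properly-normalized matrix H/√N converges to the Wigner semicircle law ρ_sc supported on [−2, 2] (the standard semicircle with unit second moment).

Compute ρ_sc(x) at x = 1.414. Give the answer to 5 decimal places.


ρ_sc(x) = (1/(2π)) √(4 − x²). With x = 1.414:
  4 − x² = 4 − (1.414)² = 4 − 1.999396 = 2.000604.
  √(4 − x²) = 1.414427.
  1/(2π) = 0.159155.
  ρ_sc(1.414) = 0.159155 · 1.414427 = 0.225113.

Rounded to 5 decimal places: ρ_sc(1.414) ≈ 0.22511.


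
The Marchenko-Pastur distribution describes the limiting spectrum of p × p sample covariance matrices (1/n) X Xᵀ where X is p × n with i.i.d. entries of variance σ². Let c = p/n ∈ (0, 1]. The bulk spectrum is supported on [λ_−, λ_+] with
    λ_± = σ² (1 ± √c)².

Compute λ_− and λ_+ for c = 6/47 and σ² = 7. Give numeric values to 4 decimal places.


c = 6/47 = 0.127660; √c = 0.357295.
λ_− = σ² (1 − √c)² = 7 · (1 − 0.357295)² = 7 · (0.642705)² = 2.891490.
λ_+ = σ² (1 + √c)² = 7 · (1 + 0.357295)² = 7 · (1.357295)² = 12.895744.

Rounded to 4 decimal places: λ_− ≈ 2.8915, λ_+ ≈ 12.8957.


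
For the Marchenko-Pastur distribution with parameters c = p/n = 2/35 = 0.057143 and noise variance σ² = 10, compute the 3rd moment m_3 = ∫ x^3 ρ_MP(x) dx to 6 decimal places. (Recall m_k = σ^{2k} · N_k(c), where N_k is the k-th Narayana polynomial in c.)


E[X³] = σ⁶ (1 + 3c + c²) (third MP moment). With σ² = 10 (so σ⁶ = 1000) and c = 2/35 = 0.057143: E[X³] = 1000 · (1 + 3·0.057143 + (0.057143)²) = 1000 · 1.174694.

So E[X^3] = 1174.693878.


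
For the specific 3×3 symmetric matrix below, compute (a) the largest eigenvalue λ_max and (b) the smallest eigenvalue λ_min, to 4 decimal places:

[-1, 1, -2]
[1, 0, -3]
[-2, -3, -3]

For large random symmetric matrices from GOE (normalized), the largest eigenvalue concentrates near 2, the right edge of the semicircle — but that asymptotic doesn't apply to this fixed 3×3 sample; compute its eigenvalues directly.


Since M is real symmetric, all three eigenvalues are real; they are the roots of det(λI − M) = λ³ − (tr M) λ² + s λ − det M, where s is the sum of the principal 2×2 minors.
tr M = -1 + 0 + (-3) = -4.
s = ((-1)·0 − 1²) + ((-1)·(-3) − (-2)²) + (0·(-3) − (-3)²) = -1 + (-1) + (-9) = -11.
det M (expand along row 1) = (-1)·(-9) − 1·(-9) + (-2)·(-3) = 24.
Characteristic polynomial: λ³ + 4λ² − 11λ − 24 = 0.
Substitute λ = y + (tr M)/3 = y − 1.333333 to remove the quadratic term: y³ + p·y + q = 0 with p = s − (tr M)²/3 = -16.333333 and q = −2(tr M)³/27 + (tr M)·s/3 − det M = -4.592593.
Three real roots ⇒ use the trigonometric (Viète) form: r = 2√(−p/3) = 4.666667, φ = arccos(3q/(p·r)) = arccos(0.180758) = 1.389039 rad.
y_k = r·cos(φ/3 − 2πk/3) for k = 0, 1, 2 gives y = 4.175317, -0.282560, -3.892757.
λ_k = y_k − 1.333333 gives λ = 2.8420, -1.6159, -5.2261 (check: the sum is -4.0000 = tr M).

Hence λ_max = 2.8420 and λ_min = -5.2261.


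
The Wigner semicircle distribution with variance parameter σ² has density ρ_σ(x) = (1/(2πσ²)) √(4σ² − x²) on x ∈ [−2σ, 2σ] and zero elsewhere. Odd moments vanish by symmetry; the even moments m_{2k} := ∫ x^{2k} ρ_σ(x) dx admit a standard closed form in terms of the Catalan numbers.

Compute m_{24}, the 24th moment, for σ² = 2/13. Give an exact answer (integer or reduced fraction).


By the scaled semicircle moment identity, m_{2k} = σ^{2k} · C_k with k = 12.
C_12 = (1/(k+1)) · C(2k, k) = (1/13) · C(24, 12) = (1/13) · 2704156 = 208012.
σ^{2k} = (σ²)^k = (2/13)^12 = 4096/23298085122481.

Therefore m_{24} = σ^{24} · C_12 = (4096/23298085122481) · 208012 = 852017152/23298085122481.


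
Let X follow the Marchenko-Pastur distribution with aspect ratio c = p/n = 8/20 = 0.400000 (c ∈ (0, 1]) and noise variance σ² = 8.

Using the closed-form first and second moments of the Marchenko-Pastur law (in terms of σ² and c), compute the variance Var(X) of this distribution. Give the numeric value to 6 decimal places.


Recall the MP moments m_1 = E[X] = σ² and m_2 = E[X²] = σ⁴ (1 + c).
m_1 = E[X] = σ² = 8, so m_1² = 64.
m_2 = E[X²] = σ⁴ (1 + c) = 64 · (1 + 0.400000) = 64 · 1.400000 = 89.600000.
(Note m_2 − m_1² simplifies to c · σ⁴ = 0.400000 · 64.)

Var(X) = m_2 − m_1² = 89.600000 − 64 = 25.600000.


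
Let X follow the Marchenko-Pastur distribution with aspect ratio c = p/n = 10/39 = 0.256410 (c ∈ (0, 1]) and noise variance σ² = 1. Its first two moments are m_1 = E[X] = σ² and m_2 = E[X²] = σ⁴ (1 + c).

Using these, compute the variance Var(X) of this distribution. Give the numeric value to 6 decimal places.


m_1 = E[X] = σ² = 1, so m_1² = 1.
m_2 = E[X²] = σ⁴ (1 + c) = 1 · (1 + 0.256410) = 1 · 1.256410 = 1.256410.
(Note m_2 − m_1² simplifies to c · σ⁴ = 0.256410 · 1.)

Var(X) = m_2 − m_1² = 1.256410 − 1 = 0.256410.


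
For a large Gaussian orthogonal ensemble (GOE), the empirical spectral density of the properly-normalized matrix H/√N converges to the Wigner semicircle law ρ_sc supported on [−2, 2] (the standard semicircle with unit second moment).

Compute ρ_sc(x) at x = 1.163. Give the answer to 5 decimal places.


ρ_sc(x) = (1/(2π)) √(4 − x²). With x = 1.163:
  4 − x² = 4 − (1.163)² = 4 − 1.352569 = 2.647431.
  √(4 − x²) = 1.627093.
  1/(2π) = 0.159155.
  ρ_sc(1.163) = 0.159155 · 1.627093 = 0.258960.

Rounded to 5 decimal places: ρ_sc(1.163) ≈ 0.25896.


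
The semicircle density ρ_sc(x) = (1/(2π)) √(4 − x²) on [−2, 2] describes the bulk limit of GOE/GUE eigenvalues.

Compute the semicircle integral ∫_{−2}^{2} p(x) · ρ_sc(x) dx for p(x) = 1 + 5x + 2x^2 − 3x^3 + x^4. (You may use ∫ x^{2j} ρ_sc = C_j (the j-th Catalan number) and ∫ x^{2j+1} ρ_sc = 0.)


Write p(x) = Σ a_i x^i, split into monomials and integrate each against ρ_sc separately.
Using ∫ x^{2j} ρ_sc = C_j = (1/(j+1)) C(2j, j) (Catalan numbers) and ∫ x^{2j+1} ρ_sc = 0 (odd monomials vanish by symmetry):
  i = 0 (even): a_0 · C_{0} = 1 · 1 = 1
  i = 1 (odd): ∫ x^1 ρ_sc = 0 (vanishes)
  i = 2 (even): a_2 · C_{1} = 2 · 1 = 2
  i = 3 (odd): ∫ x^3 ρ_sc = 0 (vanishes)
  i = 4 (even): a_4 · C_{2} = 1 · 2 = 2

Summing the contributions: ∫_{−2}^{2} p(x) ρ_sc(x) dx = 1 + 2 + 2 = 5.


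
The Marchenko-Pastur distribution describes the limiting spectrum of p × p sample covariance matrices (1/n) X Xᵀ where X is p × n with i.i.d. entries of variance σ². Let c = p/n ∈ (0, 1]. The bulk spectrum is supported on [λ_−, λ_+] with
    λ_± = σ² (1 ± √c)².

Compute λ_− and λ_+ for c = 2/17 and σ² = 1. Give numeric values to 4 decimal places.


c = 2/17 = 0.117647; √c = 0.342997.
λ_− = σ² (1 − √c)² = 1 · (1 − 0.342997)² = 1 · (0.657003)² = 0.431653.
λ_+ = σ² (1 + √c)² = 1 · (1 + 0.342997)² = 1 · (1.342997)² = 1.803641.

Rounded to 4 decimal places: λ_− ≈ 0.4317, λ_+ ≈ 1.8036.


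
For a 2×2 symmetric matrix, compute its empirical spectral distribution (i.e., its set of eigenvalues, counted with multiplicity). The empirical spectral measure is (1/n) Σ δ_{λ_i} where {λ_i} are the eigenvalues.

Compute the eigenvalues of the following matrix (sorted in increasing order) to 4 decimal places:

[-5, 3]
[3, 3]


Since M is real symmetric, both eigenvalues are real; they are the roots of det(λI − M) = λ² − (tr M) λ + det M.
tr M = -5 + 3 = -2.
det M = (-5)·3 − 3² = -15 − 9 = -24.
Characteristic polynomial: λ² + 2λ − 24 = 0.
Discriminant Δ = (tr M)² − 4·det M = 4 − (-96) = 100; √Δ = 10.000000.
λ = (tr M ± √Δ)/2 = (-2 ± 10.000000)/2, giving (tr M − √Δ)/2 = -6.0000 and (tr M + √Δ)/2 = 4.0000.

Eigenvalues sorted in increasing order: [-6.0000, 4.0000].


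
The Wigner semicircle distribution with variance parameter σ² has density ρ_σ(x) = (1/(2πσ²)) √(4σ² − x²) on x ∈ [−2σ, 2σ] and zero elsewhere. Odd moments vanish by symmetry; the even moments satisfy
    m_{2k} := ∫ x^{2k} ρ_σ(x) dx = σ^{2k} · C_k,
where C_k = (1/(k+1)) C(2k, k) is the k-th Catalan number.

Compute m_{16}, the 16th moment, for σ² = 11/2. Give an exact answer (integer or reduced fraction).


By the scaled semicircle moment identity, m_{2k} = σ^{2k} · C_k with k = 8.
C_8 = (1/(k+1)) · C(2k, k) = (1/9) · C(16, 8) = (1/9) · 12870 = 1430.
σ^{2k} = (σ²)^k = (11/2)^8 = 214358881/256.

Therefore m_{16} = σ^{16} · C_8 = (214358881/256) · 1430 = 153266599915/128.


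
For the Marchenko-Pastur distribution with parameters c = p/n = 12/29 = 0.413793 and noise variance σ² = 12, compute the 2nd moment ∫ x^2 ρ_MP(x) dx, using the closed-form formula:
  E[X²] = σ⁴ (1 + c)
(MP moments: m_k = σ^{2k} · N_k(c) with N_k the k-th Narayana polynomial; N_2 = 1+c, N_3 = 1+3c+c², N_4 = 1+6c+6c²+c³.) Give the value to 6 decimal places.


E[X²] = σ⁴ (1 + c) (second MP moment). With σ² = 12 (so σ⁴ = 144) and c = 12/29 = 0.413793: E[X²] = 144 · (1 + 0.413793) = 144 · 1.413793.

So E[X^2] = 203.586207.


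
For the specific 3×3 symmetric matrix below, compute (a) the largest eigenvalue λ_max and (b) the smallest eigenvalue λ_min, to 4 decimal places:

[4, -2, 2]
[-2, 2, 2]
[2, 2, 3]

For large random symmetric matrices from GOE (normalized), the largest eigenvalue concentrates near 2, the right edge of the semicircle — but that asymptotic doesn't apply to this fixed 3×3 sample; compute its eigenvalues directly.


Since M is real symmetric, all three eigenvalues are real; they are the roots of det(λI − M) = λ³ − (tr M) λ² + s λ − det M, where s is the sum of the principal 2×2 minors.
tr M = 4 + 2 + 3 = 9.
s = (4·2 − (-2)²) + (4·3 − 2²) + (2·3 − 2²) = 4 + 8 + 2 = 14.
det M (expand along row 1) = 4·2 − (-2)·(-10) + 2·(-8) = -28.
Characteristic polynomial: λ³ − 9λ² + 14λ + 28 = 0.
Substitute λ = y + (tr M)/3 = y + 3.000000 to remove the quadratic term: y³ + p·y + q = 0 with p = s − (tr M)²/3 = -13.000000 and q = −2(tr M)³/27 + (tr M)·s/3 − det M = 16.000000.
Three real roots ⇒ use the trigonometric (Viète) form: r = 2√(−p/3) = 4.163332, φ = arccos(3q/(p·r)) = arccos(-0.886864) = 2.661308 rad.
y_k = r·cos(φ/3 − 2πk/3) for k = 0, 1, 2 gives y = 2.629813, 1.480279, -4.110092.
λ_k = y_k + 3.000000 gives λ = 5.6298, 4.4803, -1.1101 (check: the sum is 9.0000 = tr M).

Hence λ_max = 5.6298 and λ_min = -1.1101.


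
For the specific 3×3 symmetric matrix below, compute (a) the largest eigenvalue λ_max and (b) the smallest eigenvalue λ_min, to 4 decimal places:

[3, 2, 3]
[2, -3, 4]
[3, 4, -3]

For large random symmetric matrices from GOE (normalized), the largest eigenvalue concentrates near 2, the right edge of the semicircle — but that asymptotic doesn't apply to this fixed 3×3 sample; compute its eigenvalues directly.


Since M is real symmetric, all three eigenvalues are real; they are the roots of det(λI − M) = λ³ − (tr M) λ² + s λ − det M, where s is the sum of the principal 2×2 minors.
tr M = 3 + (-3) + (-3) = -3.
s = (3·(-3) − 2²) + (3·(-3) − 3²) + ((-3)·(-3) − 4²) = -13 + (-18) + (-7) = -38.
det M (expand along row 1) = 3·(-7) − 2·(-18) + 3·17 = 66.
Characteristic polynomial: λ³ + 3λ² − 38λ − 66 = 0.
Substitute λ = y + (tr M)/3 = y − 1.000000 to remove the quadratic term: y³ + p·y + q = 0 with p = s − (tr M)²/3 = -41.000000 and q = −2(tr M)³/27 + (tr M)·s/3 − det M = -26.000000.
Three real roots ⇒ use the trigonometric (Viète) form: r = 2√(−p/3) = 7.393691, φ = arccos(3q/(p·r)) = arccos(0.257306) = 1.310563 rad.
y_k = r·cos(φ/3 − 2πk/3) for k = 0, 1, 2 gives y = 6.699327, -0.640557, -6.058771.
λ_k = y_k − 1.000000 gives λ = 5.6993, -1.6406, -7.0588 (check: the sum is -3.0000 = tr M).

Hence λ_max = 5.6993 and λ_min = -7.0588.


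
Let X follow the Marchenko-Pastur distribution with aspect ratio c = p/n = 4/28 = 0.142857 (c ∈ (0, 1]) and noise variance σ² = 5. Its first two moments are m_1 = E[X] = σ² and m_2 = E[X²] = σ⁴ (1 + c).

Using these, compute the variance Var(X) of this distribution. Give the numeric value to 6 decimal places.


m_1 = E[X] = σ² = 5, so m_1² = 25.
m_2 = E[X²] = σ⁴ (1 + c) = 25 · (1 + 0.142857) = 25 · 1.142857 = 28.571429.
(Note m_2 − m_1² simplifies to c · σ⁴ = 0.142857 · 25.)

Var(X) = m_2 − m_1² = 28.571429 − 25 = 3.571429.


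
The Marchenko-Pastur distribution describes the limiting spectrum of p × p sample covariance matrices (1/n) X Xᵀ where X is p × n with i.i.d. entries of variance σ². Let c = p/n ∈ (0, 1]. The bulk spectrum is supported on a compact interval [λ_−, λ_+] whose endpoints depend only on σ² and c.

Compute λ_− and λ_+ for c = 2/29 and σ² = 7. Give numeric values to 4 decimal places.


c = 2/29 = 0.068966; √c = 0.262613.
λ_− = σ² (1 − √c)² = 7 · (1 − 0.262613)² = 7 · (0.737387)² = 3.806179.
λ_+ = σ² (1 + √c)² = 7 · (1 + 0.262613)² = 7 · (1.262613)² = 11.159339.

Rounded to 4 decimal places: λ_− ≈ 3.8062, λ_+ ≈ 11.1593.


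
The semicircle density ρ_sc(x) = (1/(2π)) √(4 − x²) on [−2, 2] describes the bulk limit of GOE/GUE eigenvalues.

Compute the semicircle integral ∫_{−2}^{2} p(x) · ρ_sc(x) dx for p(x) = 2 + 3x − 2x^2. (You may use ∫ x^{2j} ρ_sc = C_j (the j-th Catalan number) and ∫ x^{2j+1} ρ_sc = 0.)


Write p(x) = Σ a_i x^i, split into monomials and integrate each against ρ_sc separately.
Using ∫ x^{2j} ρ_sc = C_j = (1/(j+1)) C(2j, j) (Catalan numbers) and ∫ x^{2j+1} ρ_sc = 0 (odd monomials vanish by symmetry):
  i = 0 (even): a_0 · C_{0} = 2 · 1 = 2
  i = 1 (odd): ∫ x^1 ρ_sc = 0 (vanishes)
  i = 2 (even): a_2 · C_{1} = -2 · 1 = -2

Summing the contributions: ∫_{−2}^{2} p(x) ρ_sc(x) dx = 2 + (-2) = 0.


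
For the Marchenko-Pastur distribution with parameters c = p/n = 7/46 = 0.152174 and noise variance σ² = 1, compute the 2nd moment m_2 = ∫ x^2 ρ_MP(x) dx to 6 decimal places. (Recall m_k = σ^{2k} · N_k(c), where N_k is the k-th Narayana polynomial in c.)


E[X²] = σ⁴ (1 + c) (second MP moment). With σ² = 1 (so σ⁴ = 1) and c = 7/46 = 0.152174: E[X²] = 1 · (1 + 0.152174) = 1 · 1.152174.

So E[X^2] = 1.152174.


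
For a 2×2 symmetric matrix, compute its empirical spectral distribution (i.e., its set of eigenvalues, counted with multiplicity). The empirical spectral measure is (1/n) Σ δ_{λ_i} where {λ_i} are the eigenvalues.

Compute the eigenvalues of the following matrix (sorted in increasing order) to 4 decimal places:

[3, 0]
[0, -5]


Since M is real symmetric, both eigenvalues are real; they are the roots of det(λI − M) = λ² − (tr M) λ + det M.
tr M = 3 + (-5) = -2.
det M = 3·(-5) − 0² = -15 − 0 = -15.
Characteristic polynomial: λ² + 2λ − 15 = 0.
Discriminant Δ = (tr M)² − 4·det M = 4 − (-60) = 64; √Δ = 8.000000.
λ = (tr M ± √Δ)/2 = (-2 ± 8.000000)/2, giving (tr M − √Δ)/2 = -5.0000 and (tr M + √Δ)/2 = 3.0000.

Eigenvalues sorted in increasing order: [-5.0000, 3.0000].


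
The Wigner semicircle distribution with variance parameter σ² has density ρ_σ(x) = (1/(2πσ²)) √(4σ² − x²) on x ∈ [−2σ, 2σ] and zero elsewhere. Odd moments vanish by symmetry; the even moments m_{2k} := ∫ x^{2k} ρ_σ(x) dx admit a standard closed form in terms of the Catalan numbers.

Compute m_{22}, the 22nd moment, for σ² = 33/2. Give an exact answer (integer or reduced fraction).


By the scaled semicircle moment identity, m_{2k} = σ^{2k} · C_k with k = 11.
C_11 = (1/(k+1)) · C(2k, k) = (1/12) · C(22, 11) = (1/12) · 705432 = 58786.
σ^{2k} = (σ²)^k = (33/2)^11 = 50542106513726817/2048.

Therefore m_{22} = σ^{22} · C_11 = (50542106513726817/2048) · 58786 = 1485584136757972332081/1024.


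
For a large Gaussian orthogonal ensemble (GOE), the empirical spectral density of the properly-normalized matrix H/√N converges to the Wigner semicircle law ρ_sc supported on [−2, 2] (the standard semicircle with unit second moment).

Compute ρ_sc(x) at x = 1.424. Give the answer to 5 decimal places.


ρ_sc(x) = (1/(2π)) √(4 − x²). With x = 1.424:
  4 − x² = 4 − (1.424)² = 4 − 2.027776 = 1.972224.
  √(4 − x²) = 1.404359.
  1/(2π) = 0.159155.
  ρ_sc(1.424) = 0.159155 · 1.404359 = 0.223511.

Rounded to 5 decimal places: ρ_sc(1.424) ≈ 0.22351.


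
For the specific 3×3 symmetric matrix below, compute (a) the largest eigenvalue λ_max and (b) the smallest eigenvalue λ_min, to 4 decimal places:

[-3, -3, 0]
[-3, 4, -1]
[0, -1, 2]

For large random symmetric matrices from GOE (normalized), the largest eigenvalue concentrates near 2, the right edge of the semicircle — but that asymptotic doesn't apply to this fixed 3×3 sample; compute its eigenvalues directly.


Since M is real symmetric, all three eigenvalues are real; they are the roots of det(λI − M) = λ³ − (tr M) λ² + s λ − det M, where s is the sum of the principal 2×2 minors.
tr M = -3 + 4 + 2 = 3.
s = ((-3)·4 − (-3)²) + ((-3)·2 − 0²) + (4·2 − (-1)²) = -21 + (-6) + 7 = -20.
det M (expand along row 1) = (-3)·7 − (-3)·(-6) + 0·3 = -39.
Characteristic polynomial: λ³ − 3λ² − 20λ + 39 = 0.
Substitute λ = y + (tr M)/3 = y + 1.000000 to remove the quadratic term: y³ + p·y + q = 0 with p = s − (tr M)²/3 = -23.000000 and q = −2(tr M)³/27 + (tr M)·s/3 − det M = 17.000000.
Three real roots ⇒ use the trigonometric (Viète) form: r = 2√(−p/3) = 5.537749, φ = arccos(3q/(p·r)) = arccos(-0.400414) = 1.982765 rad.
y_k = r·cos(φ/3 − 2πk/3) for k = 0, 1, 2 gives y = 4.371648, 0.758071, -5.129719.
λ_k = y_k + 1.000000 gives λ = 5.3716, 1.7581, -4.1297 (check: the sum is 3.0000 = tr M).

Hence λ_max = 5.3716 and λ_min = -4.1297.


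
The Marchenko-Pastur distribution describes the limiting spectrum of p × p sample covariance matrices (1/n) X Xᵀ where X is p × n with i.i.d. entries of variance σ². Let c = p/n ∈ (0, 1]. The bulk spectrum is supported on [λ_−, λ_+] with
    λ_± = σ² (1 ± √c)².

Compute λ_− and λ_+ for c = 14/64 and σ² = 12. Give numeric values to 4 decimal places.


c = 14/64 = 0.218750; √c = 0.467707.
λ_− = σ² (1 − √c)² = 12 · (1 − 0.467707)² = 12 · (0.532293)² = 3.400028.
λ_+ = σ² (1 + √c)² = 12 · (1 + 0.467707)² = 12 · (1.467707)² = 25.849972.

Rounded to 4 decimal places: λ_− ≈ 3.4000, λ_+ ≈ 25.8500.


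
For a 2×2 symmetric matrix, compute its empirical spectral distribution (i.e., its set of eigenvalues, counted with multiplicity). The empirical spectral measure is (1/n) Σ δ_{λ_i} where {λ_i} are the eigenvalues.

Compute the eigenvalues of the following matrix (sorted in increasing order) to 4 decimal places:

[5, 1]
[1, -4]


Since M is real symmetric, both eigenvalues are real; they are the roots of det(λI − M) = λ² − (tr M) λ + det M.
tr M = 5 + (-4) = 1.
det M = 5·(-4) − 1² = -20 − 1 = -21.
Characteristic polynomial: λ² − λ − 21 = 0.
Discriminant Δ = (tr M)² − 4·det M = 1 − (-84) = 85; √Δ = 9.219544.
λ = (tr M ± √Δ)/2 = (1 ± 9.219544)/2, giving (tr M − √Δ)/2 = -4.1098 and (tr M + √Δ)/2 = 5.1098.

Eigenvalues sorted in increasing order: [-4.1098, 5.1098].
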